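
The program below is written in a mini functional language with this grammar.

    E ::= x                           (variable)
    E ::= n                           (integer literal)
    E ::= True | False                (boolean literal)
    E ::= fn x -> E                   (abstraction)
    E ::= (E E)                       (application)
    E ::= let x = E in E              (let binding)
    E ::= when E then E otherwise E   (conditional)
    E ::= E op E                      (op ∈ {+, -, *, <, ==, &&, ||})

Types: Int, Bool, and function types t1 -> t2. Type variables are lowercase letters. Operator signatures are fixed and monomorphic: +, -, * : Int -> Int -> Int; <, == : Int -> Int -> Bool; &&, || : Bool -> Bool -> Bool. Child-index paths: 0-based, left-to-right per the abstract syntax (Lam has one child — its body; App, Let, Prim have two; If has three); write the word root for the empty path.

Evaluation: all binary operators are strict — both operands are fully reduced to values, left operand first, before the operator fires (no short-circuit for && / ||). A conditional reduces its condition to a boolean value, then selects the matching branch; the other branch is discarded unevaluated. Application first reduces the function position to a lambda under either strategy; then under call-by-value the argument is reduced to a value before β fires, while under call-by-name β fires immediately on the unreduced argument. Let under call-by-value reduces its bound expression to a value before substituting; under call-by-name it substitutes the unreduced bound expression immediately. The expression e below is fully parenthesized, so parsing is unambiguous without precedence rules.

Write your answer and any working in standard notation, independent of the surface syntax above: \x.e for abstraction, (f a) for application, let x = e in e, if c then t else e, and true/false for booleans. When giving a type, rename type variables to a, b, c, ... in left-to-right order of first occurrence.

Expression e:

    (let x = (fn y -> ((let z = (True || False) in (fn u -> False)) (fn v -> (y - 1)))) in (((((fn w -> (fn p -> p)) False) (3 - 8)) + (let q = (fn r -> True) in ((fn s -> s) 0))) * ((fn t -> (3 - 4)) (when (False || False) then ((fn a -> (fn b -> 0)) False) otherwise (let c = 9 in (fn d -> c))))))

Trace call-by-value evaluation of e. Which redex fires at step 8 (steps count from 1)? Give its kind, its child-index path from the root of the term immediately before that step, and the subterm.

Answer: delta at 1.1.0 : (false || false)

Trace:
step 0: (let x = (\y.((let z = (true || false) in (\u.false)) (\v.(y - 1)))) in (((((\w.(\p.p)) false) (3 - 8)) + (let q = (\r.true) in ((\s.s) 0))) * ((\t.(3 - 4)) (if (false || false) then ((\a.(\b.0)) false) else (let c = 9 in (\d.c))))))
step 1: [let@root] (((((\w.(\p.p)) false) (3 - 8)) + (let q = (\r.true) in ((\s.s) 0))) * ((\t.(3 - 4)) (if (false || false) then ((\a.(\b.0)) false) else (let c = 9 in (\d.c)))))
step 2: [beta@0.0.0] ((((\p.p) (3 - 8)) + (let q = (\r.true) in ((\s.s) 0))) * ((\t.(3 - 4)) (if (false || false) then ((\a.(\b.0)) false) else (let c = 9 in (\d.c)))))
step 3: [delta@0.0.1] ((((\p.p) -5) + (let q = (\r.true) in ((\s.s) 0))) * ((\t.(3 - 4)) (if (false || false) then ((\a.(\b.0)) false) else (let c = 9 in (\d.c)))))
step 4: [beta@0.0] ((-5 + (let q = (\r.true) in ((\s.s) 0))) * ((\t.(3 - 4)) (if (false || false) then ((\a.(\b.0)) false) else (let c = 9 in (\d.c)))))
step 5: [let@0.1] ((-5 + ((\s.s) 0)) * ((\t.(3 - 4)) (if (false || false) then ((\a.(\b.0)) false) else (let c = 9 in (\d.c)))))
step 6: [beta@0.1] ((-5 + 0) * ((\t.(3 - 4)) (if (false || false) then ((\a.(\b.0)) false) else (let c = 9 in (\d.c)))))
step 7: [delta@0] (-5 * ((\t.(3 - 4)) (if (false || false) then ((\a.(\b.0)) false) else (let c = 9 in (\d.c)))))
step 8: [delta@1.1.0] (-5 * ((\t.(3 - 4)) (if false then ((\a.(\b.0)) false) else (let c = 9 in (\d.c)))))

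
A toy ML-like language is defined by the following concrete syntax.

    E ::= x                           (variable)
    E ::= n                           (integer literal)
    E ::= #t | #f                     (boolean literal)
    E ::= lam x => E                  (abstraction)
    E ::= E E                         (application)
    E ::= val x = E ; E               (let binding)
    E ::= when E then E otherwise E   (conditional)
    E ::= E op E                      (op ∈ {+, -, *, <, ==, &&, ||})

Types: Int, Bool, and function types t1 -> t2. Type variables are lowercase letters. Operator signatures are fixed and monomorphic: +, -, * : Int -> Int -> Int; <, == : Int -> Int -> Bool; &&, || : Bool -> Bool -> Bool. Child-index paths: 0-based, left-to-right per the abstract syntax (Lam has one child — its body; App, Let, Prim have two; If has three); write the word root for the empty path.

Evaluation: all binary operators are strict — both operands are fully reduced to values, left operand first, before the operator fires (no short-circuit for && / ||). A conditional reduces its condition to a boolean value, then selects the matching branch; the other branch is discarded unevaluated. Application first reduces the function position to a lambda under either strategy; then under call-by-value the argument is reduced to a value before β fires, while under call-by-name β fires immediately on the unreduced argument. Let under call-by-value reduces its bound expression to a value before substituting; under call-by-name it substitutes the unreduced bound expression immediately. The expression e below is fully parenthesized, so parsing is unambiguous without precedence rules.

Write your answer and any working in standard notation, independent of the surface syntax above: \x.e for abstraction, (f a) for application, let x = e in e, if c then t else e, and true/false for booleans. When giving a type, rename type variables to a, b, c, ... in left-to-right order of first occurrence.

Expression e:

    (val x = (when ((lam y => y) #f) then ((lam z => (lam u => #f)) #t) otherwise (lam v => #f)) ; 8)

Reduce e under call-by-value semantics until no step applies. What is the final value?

Answer: 8

Trace:
step 0: (let x = (if ((\y.y) false) then ((\z.(\u.false)) true) else (\v.false)) in 8)
step 1: [beta@0.0] (let x = (if false then ((\z.(\u.false)) true) else (\v.false)) in 8)
step 2: [if@0] (let x = (\v.false) in 8)
step 3: [let@root] 8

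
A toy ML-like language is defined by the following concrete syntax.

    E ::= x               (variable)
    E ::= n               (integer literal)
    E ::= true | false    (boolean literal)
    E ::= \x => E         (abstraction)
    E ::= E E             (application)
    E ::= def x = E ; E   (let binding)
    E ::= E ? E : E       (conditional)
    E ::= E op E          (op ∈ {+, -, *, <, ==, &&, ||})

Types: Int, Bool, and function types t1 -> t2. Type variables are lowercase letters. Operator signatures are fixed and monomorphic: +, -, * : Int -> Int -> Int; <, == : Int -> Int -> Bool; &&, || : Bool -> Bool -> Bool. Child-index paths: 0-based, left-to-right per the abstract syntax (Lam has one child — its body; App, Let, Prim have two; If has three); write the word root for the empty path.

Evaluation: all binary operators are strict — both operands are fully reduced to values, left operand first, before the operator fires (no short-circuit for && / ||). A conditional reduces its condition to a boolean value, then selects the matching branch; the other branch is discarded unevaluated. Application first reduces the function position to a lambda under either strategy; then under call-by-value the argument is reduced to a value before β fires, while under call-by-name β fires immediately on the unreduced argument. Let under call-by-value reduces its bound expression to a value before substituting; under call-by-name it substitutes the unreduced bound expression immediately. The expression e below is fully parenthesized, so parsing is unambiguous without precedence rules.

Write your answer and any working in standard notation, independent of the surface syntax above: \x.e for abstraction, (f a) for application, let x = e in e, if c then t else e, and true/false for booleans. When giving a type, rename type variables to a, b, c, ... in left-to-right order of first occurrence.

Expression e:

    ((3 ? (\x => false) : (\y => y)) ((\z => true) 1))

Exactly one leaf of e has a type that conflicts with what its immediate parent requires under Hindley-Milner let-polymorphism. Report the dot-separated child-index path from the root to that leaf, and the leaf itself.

Derivation:
  unify Int ~ Bool
  FAIL: mismatch Int ~ Bool

Answer: 0.0 : 3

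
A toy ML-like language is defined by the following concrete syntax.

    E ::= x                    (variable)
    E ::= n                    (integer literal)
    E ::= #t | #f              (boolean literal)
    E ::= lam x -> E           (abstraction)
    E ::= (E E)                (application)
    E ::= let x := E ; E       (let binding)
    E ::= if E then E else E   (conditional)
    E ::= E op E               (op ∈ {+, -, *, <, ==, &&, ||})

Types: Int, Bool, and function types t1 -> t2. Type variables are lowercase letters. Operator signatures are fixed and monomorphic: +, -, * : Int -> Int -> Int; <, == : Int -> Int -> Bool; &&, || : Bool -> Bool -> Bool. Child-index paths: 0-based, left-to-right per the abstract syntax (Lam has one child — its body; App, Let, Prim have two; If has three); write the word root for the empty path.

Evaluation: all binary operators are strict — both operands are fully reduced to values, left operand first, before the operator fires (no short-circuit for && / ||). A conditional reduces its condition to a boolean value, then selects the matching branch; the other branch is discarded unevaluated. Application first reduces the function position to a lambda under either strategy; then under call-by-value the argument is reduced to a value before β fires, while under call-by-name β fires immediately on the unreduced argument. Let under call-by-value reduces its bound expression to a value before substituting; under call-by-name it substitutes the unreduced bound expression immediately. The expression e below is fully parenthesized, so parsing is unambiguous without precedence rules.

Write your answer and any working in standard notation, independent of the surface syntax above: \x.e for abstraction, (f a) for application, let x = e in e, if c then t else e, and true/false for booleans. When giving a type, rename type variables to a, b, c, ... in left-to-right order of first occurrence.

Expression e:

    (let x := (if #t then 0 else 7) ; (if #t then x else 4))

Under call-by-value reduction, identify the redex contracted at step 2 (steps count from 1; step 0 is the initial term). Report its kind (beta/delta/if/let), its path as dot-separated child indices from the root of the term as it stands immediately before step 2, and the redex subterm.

Working:
step 0: (let x = (if true then 0 else 7) in (if true then x else 4))
step 1: [if@0] (let x = 0 in (if true then x else 4))
step 2: [let@root] (if true then 0 else 4)

Answer: let at root : (let x = 0 in (if true then x else 4))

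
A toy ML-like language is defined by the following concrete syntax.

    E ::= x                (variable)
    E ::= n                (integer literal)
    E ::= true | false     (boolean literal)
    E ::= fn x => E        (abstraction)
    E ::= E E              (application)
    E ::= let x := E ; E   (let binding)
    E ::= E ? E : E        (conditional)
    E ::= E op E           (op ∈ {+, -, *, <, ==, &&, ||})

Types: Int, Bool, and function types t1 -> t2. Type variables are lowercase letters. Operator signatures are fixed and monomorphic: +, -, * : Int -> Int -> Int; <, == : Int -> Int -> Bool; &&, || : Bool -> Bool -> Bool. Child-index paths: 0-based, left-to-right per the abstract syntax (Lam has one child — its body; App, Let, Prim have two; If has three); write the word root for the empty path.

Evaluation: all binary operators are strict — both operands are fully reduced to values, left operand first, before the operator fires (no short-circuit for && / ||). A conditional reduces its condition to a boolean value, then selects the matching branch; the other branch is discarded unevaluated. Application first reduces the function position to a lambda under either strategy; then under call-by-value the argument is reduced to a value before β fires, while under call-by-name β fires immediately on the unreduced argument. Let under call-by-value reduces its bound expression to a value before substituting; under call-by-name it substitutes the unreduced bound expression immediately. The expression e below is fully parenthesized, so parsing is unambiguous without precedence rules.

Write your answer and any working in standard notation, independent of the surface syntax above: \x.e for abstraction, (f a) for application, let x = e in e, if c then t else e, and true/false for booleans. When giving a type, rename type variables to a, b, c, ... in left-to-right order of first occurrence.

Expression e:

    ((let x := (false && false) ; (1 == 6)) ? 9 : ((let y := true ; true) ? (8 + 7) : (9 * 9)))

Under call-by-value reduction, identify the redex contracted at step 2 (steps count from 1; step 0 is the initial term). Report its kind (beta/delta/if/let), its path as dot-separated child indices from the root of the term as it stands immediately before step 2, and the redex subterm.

Derivation:
step 0: (if (let x = (false && false) in (1 == 6)) then 9 else (if (let y = true in true) then (8 + 7) else (9 * 9)))
step 1: [delta@0.0] (if (let x = false in (1 == 6)) then 9 else (if (let y = true in true) then (8 + 7) else (9 * 9)))
step 2: [let@0] (if (1 == 6) then 9 else (if (let y = true in true) then (8 + 7) else (9 * 9)))

Answer: let at 0 : (let x = false in (1 == 6))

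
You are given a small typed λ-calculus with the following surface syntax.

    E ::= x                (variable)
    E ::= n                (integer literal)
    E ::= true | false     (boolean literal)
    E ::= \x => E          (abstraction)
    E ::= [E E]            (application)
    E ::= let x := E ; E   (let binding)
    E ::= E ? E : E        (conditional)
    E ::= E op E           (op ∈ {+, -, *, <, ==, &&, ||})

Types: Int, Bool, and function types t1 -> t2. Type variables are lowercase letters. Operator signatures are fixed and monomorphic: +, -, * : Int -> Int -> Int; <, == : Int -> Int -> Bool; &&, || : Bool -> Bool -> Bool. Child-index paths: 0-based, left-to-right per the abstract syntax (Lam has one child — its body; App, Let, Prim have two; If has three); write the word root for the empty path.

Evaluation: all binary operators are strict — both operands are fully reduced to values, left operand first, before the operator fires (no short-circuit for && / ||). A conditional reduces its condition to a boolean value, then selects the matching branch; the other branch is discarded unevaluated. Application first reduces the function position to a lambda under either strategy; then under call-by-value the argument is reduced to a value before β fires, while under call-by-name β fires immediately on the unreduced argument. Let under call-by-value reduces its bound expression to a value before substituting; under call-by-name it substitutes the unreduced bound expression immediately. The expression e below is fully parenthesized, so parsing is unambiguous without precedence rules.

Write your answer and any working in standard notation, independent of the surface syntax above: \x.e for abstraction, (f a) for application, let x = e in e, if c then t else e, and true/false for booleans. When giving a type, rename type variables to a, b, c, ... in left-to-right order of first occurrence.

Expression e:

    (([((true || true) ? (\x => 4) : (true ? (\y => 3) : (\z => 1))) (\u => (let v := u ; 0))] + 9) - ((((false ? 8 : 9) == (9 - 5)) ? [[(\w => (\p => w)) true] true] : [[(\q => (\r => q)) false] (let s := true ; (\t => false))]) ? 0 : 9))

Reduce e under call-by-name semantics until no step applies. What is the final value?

Trace:
step 0: ((((if (true || true) then (\x.4) else (if true then (\y.3) else (\z.1))) (\u.(let v = u in 0))) + 9) - (if (if ((if false then 8 else 9) == (9 - 5)) then (((\w.(\p.w)) true) true) else (((\q.(\r.q)) false) (let s = true in (\t.false)))) then 0 else 9))
step 1: [delta@0.0.0.0] ((((if true then (\x.4) else (if true then (\y.3) else (\z.1))) (\u.(let v = u in 0))) + 9) - (if (if ((if false then 8 else 9) == (9 - 5)) then (((\w.(\p.w)) true) true) else (((\q.(\r.q)) false) (let s = true in (\t.false)))) then 0 else 9))
step 2: [if@0.0.0] ((((\x.4) (\u.(let v = u in 0))) + 9) - (if (if ((if false then 8 else 9) == (9 - 5)) then (((\w.(\p.w)) true) true) else (((\q.(\r.q)) false) (let s = true in (\t.false)))) then 0 else 9))
step 3: [beta@0.0] ((4 + 9) - (if (if ((if false then 8 else 9) == (9 - 5)) then (((\w.(\p.w)) true) true) else (((\q.(\r.q)) false) (let s = true in (\t.false)))) then 0 else 9))
step 4: [delta@0] (13 - (if (if ((if false then 8 else 9) == (9 - 5)) then (((\w.(\p.w)) true) true) else (((\q.(\r.q)) false) (let s = true in (\t.false)))) then 0 else 9))
step 5: [if@1.0.0.0] (13 - (if (if (9 == (9 - 5)) then (((\w.(\p.w)) true) true) else (((\q.(\r.q)) false) (let s = true in (\t.false)))) then 0 else 9))
step 6: [delta@1.0.0.1] (13 - (if (if (9 == 4) then (((\w.(\p.w)) true) true) else (((\q.(\r.q)) false) (let s = true in (\t.false)))) then 0 else 9))
step 7: [delta@1.0.0] (13 - (if (if false then (((\w.(\p.w)) true) true) else (((\q.(\r.q)) false) (let s = true in (\t.false)))) then 0 else 9))
step 8: [if@1.0] (13 - (if (((\q.(\r.q)) false) (let s = true in (\t.false))) then 0 else 9))
step 9: [beta@1.0.0] (13 - (if ((\r.false) (let s = true in (\t.false))) then 0 else 9))
step 10: [beta@1.0] (13 - (if false then 0 else 9))
step 11: [if@1] (13 - 9)
step 12: [delta@root] 4

Answer: 4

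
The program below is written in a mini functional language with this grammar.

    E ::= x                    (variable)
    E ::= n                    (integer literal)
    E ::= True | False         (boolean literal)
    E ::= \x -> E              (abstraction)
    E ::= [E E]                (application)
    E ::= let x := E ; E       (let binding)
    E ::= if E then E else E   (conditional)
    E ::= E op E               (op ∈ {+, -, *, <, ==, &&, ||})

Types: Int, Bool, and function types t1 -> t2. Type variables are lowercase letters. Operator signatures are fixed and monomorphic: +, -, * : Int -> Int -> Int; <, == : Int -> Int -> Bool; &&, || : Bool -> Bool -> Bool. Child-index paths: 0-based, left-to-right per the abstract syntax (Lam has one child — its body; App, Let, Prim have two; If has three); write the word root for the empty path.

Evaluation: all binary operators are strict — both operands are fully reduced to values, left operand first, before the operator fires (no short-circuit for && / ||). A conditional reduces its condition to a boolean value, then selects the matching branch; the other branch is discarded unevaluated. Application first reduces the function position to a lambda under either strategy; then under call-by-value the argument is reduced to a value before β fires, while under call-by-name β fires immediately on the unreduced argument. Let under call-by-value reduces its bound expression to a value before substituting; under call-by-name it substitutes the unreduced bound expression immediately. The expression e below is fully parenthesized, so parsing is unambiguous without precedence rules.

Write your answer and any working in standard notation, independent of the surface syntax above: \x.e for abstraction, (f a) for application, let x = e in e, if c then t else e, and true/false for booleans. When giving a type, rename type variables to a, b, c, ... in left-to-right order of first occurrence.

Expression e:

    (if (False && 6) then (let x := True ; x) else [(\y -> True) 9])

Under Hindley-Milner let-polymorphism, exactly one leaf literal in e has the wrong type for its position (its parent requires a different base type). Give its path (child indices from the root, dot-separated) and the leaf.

Working:
  unify Bool ~ Bool
  unify Int ~ Bool
  FAIL: mismatch Int ~ Bool

Answer: 0.1 : 6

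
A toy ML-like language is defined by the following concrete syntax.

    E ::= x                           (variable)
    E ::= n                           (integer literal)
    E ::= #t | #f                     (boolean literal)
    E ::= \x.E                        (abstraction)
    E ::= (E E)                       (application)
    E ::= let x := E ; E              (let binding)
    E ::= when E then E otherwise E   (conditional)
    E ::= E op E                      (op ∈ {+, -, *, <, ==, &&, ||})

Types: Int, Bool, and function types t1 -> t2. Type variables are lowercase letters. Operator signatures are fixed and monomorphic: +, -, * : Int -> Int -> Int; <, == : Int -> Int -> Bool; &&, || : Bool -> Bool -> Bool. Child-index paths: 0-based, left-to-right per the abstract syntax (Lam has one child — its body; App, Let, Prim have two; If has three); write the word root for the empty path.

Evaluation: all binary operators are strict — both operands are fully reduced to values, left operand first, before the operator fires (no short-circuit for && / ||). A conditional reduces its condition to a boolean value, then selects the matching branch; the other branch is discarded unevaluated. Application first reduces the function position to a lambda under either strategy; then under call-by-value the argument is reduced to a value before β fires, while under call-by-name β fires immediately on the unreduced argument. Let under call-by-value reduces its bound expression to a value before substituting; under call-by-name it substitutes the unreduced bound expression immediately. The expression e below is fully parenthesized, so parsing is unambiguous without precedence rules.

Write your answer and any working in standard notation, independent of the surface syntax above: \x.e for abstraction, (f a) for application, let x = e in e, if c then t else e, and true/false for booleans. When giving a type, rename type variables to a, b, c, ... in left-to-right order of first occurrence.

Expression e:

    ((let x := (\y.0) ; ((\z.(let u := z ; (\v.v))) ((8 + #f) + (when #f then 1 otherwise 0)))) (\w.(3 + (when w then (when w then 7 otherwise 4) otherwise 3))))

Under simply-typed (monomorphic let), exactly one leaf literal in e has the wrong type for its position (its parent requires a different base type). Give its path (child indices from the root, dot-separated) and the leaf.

Answer: 0.1.1.0.1 : false

Trace:
\y._ : a -> Int
let x : a -> Int
z : b
let u : b
v : c
\v._ : c -> c
\z._ : b -> c -> c
  unify Int ~ Int
  unify Bool ~ Int
  FAIL: mismatch Bool ~ Int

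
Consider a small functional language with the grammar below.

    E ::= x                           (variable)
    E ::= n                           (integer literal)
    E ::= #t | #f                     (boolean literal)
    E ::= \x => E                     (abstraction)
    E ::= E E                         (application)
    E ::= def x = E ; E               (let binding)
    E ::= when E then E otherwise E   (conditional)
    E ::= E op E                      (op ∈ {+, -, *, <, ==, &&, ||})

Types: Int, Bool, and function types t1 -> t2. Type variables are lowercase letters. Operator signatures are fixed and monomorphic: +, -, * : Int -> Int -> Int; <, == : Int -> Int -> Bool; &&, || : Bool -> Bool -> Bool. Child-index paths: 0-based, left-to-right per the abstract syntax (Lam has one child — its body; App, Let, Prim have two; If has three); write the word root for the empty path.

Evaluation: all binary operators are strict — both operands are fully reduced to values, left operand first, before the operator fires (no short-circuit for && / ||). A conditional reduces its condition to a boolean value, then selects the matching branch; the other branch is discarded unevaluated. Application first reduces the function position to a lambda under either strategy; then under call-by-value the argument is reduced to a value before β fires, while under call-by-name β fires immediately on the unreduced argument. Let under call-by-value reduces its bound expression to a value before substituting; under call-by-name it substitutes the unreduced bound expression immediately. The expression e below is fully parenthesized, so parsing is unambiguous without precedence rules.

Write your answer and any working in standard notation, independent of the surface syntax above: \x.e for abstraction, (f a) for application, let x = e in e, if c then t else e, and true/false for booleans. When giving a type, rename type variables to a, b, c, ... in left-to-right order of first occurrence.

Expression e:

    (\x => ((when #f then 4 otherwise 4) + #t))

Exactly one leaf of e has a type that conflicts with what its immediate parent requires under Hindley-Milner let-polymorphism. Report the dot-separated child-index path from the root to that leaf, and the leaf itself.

Derivation:
  unify Bool ~ Bool
  unify Int ~ Int
  unify Int ~ Int
  unify Bool ~ Int
  FAIL: mismatch Bool ~ Int

Answer: 0.1 : true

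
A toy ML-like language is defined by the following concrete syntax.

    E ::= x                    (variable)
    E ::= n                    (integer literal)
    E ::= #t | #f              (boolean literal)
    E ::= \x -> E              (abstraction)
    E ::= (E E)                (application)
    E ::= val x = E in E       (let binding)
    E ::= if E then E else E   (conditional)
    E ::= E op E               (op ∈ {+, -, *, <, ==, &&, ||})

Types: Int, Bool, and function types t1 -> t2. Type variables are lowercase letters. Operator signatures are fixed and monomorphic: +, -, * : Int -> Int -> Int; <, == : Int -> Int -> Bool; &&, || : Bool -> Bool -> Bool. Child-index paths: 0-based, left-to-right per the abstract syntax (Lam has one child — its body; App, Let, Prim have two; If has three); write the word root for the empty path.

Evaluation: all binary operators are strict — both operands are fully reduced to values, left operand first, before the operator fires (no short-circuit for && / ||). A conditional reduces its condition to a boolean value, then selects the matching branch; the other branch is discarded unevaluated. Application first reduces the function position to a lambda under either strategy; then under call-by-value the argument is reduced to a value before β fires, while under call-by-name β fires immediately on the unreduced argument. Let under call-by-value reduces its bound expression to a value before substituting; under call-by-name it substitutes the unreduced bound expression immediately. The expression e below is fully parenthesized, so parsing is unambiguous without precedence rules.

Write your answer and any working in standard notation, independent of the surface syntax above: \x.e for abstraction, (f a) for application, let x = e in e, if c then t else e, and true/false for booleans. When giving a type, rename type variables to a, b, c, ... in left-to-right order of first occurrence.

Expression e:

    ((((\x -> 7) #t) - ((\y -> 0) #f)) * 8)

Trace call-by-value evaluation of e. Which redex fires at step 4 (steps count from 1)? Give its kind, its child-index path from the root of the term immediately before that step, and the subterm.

Answer: delta at root : (7 * 8)

Trace:
step 0: ((((\x.7) true) - ((\y.0) false)) * 8)
step 1: [beta@0.0] ((7 - ((\y.0) false)) * 8)
step 2: [beta@0.1] ((7 - 0) * 8)
step 3: [delta@0] (7 * 8)
step 4: [delta@root] 56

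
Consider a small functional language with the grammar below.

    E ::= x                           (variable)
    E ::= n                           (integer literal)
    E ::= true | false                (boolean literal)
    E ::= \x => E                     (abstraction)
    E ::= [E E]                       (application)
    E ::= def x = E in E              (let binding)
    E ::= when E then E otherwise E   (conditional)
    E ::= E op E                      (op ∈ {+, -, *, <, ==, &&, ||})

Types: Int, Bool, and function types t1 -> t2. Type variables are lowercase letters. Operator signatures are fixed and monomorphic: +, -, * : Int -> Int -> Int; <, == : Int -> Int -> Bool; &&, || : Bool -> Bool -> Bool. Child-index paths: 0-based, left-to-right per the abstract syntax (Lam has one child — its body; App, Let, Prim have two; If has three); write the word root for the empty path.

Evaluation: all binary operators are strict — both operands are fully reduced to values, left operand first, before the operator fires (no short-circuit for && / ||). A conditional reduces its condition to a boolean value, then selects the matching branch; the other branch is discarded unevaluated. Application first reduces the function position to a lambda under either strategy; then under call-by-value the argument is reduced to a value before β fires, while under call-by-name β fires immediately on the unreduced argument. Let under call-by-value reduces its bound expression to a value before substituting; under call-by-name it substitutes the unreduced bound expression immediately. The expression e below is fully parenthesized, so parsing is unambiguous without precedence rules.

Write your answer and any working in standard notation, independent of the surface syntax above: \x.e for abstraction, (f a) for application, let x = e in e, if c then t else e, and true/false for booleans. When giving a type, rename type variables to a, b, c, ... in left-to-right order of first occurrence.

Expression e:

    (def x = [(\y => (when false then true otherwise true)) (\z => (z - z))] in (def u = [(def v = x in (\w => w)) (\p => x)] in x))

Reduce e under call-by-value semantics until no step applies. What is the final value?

Answer: true

Derivation:
step 0: (let x = ((\y.(if false then true else true)) (\z.(z - z))) in (let u = ((let v = x in (\w.w)) (\p.x)) in x))
step 1: [beta@0] (let x = (if false then true else true) in (let u = ((let v = x in (\w.w)) (\p.x)) in x))
step 2: [if@0] (let x = true in (let u = ((let v = x in (\w.w)) (\p.x)) in x))
step 3: [let@root] (let u = ((let v = true in (\w.w)) (\p.true)) in true)
step 4: [let@0.0] (let u = ((\w.w) (\p.true)) in true)
step 5: [beta@0] (let u = (\p.true) in true)
step 6: [let@root] true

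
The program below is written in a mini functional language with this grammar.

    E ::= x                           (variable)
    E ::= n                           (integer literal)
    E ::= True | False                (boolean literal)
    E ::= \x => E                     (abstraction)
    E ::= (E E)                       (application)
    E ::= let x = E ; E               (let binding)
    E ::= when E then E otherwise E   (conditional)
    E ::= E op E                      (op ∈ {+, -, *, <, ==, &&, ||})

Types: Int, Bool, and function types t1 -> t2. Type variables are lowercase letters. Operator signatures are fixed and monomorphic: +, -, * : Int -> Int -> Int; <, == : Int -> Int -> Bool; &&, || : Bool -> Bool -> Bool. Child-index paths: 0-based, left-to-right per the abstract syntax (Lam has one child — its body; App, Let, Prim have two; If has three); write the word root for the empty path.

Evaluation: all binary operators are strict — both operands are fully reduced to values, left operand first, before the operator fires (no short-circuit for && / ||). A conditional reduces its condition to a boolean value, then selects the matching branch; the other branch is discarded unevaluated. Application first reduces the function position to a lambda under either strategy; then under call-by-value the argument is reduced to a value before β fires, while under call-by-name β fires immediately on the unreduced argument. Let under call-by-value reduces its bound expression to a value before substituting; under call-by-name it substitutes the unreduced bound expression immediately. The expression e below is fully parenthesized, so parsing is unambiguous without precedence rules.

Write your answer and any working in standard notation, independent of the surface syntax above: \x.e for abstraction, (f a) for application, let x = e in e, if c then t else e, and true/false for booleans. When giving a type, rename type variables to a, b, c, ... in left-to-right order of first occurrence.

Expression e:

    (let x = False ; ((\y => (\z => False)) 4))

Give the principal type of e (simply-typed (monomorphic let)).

Trace:
let x : Bool
\z._ : b -> Bool
\y._ : a -> b -> Bool
  unify a -> b -> Bool ~ Int -> c
  unify a ~ Int
  unify b -> Bool ~ c
_ _ : b -> Bool

Answer: a -> Bool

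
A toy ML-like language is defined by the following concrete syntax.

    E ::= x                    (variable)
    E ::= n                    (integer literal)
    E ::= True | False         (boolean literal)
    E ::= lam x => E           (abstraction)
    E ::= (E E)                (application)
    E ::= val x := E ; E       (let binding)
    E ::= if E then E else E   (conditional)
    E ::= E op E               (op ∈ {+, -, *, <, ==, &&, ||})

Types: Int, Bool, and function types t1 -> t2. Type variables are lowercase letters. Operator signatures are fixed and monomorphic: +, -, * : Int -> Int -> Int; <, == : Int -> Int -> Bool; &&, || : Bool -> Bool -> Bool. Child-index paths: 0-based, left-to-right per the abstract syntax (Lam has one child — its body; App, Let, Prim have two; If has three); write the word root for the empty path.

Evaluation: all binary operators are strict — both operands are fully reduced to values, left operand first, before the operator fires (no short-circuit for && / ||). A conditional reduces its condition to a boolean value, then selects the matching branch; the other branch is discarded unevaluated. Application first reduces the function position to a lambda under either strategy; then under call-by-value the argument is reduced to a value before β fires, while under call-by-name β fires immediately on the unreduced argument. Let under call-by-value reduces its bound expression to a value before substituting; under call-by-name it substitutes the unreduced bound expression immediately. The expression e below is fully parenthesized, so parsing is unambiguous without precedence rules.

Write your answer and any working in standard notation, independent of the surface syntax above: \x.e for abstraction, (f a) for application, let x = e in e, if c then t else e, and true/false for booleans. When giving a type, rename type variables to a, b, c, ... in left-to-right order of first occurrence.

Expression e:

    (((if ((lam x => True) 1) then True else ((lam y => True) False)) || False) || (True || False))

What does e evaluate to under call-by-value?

Answer: true

Trace:
step 0: (((if ((\x.true) 1) then true else ((\y.true) false)) || false) || (true || false))
step 1: [beta@0.0.0] (((if true then true else ((\y.true) false)) || false) || (true || false))
step 2: [if@0.0] ((true || false) || (true || false))
step 3: [delta@0] (true || (true || false))
step 4: [delta@1] (true || true)
step 5: [delta@root] true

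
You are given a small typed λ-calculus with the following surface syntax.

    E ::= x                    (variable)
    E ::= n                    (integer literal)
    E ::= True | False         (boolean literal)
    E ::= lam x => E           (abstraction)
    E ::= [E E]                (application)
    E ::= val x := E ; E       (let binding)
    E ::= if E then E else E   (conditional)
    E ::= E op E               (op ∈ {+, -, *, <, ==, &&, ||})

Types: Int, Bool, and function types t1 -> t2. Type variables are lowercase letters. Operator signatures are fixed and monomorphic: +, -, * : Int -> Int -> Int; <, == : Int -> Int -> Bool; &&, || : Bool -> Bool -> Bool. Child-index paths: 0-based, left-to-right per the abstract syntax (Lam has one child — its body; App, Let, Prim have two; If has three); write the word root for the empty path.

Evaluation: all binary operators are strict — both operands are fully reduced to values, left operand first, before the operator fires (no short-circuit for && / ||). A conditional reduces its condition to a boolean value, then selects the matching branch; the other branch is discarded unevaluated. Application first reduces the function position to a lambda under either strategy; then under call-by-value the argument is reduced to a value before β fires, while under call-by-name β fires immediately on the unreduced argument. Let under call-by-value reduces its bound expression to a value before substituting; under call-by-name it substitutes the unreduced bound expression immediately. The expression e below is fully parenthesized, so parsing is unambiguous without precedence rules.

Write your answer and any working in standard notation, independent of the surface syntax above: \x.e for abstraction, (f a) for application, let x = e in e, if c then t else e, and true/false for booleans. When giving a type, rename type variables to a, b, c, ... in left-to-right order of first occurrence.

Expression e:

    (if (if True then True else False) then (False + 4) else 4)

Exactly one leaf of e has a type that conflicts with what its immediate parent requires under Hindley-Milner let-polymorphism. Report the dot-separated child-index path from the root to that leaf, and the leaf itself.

Answer: 1.0 : false

Working:
  unify Bool ~ Bool
  unify Bool ~ Bool
  unify Bool ~ Bool
  unify Bool ~ Int
  FAIL: mismatch Bool ~ Int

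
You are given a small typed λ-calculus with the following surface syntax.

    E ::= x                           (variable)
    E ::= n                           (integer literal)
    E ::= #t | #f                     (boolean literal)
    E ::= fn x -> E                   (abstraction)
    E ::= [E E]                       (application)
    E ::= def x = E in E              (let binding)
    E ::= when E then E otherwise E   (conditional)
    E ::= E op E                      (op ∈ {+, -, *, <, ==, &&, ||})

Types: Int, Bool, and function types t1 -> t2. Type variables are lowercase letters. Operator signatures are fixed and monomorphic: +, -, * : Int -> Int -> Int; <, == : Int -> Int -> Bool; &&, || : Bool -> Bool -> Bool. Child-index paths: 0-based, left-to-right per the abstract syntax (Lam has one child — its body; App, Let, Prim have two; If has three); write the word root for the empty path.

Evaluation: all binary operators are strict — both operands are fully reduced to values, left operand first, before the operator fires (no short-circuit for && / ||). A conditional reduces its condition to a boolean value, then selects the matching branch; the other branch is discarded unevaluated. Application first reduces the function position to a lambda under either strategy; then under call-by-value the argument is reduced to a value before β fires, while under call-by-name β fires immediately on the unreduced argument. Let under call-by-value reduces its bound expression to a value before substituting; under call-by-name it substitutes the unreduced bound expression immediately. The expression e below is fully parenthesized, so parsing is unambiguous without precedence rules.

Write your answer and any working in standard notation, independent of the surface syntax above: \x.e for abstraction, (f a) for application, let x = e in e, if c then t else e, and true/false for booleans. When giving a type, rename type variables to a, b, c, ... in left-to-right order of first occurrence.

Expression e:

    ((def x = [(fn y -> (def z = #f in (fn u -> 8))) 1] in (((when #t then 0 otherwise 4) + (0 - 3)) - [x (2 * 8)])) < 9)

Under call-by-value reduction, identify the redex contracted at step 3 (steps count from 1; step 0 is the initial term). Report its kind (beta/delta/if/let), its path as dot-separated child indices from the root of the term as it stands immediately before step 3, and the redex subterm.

Derivation:
step 0: ((let x = ((\y.(let z = false in (\u.8))) 1) in (((if true then 0 else 4) + (0 - 3)) - (x (2 * 8)))) < 9)
step 1: [beta@0.0] ((let x = (let z = false in (\u.8)) in (((if true then 0 else 4) + (0 - 3)) - (x (2 * 8)))) < 9)
step 2: [let@0.0] ((let x = (\u.8) in (((if true then 0 else 4) + (0 - 3)) - (x (2 * 8)))) < 9)
step 3: [let@0] ((((if true then 0 else 4) + (0 - 3)) - ((\u.8) (2 * 8))) < 9)

Answer: let at 0 : (let x = (\u.8) in (((if true then 0 else 4) + (0 - 3)) - (x (2 * 8))))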